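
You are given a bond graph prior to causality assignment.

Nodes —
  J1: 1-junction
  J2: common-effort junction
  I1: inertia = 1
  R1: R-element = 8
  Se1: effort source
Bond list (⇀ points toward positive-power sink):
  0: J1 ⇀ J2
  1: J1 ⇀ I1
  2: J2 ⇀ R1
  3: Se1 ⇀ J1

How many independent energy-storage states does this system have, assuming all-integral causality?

bond 3 stroke at J1  (Se1 fixes effort; stroke away)
bond 1 stroke at I1  (I1: I, integral causality)
bond 0 stroke at J1  (common-f at J1 fixed by 1)
bond 2 stroke at J2  (J2: last free bond brings effort in)

1  (I1 all integral)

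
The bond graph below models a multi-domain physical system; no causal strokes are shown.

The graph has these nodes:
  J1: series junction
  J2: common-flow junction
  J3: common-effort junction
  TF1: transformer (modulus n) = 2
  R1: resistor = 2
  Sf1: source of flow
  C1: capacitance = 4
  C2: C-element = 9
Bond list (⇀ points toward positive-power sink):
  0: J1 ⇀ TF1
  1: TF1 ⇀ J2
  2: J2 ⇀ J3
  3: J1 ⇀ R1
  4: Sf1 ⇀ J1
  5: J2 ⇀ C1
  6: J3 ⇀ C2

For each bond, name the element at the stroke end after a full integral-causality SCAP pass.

β0 →J1
β1 →TF1
β2 →J2
β3 →J1
β4 →Sf1
β5 →J2
β6 →J3

bond 4 →Sf1  (Sf1: flow source, stroke at near end)
bond 0 →J1  (1-jn J1 has f-setter on 4)
bond 3 →J1  (common-f at J1 fixed by 4)
bond 1 →TF1  (TF1 one-in-one-out from 0)
bond 2 →J2  (J2: bond 1 brought flow, rest push out)
bond 5 →J2  (1-jn J2 has f-setter on 1)
bond 6 →J3  (J3: last free bond brings effort in)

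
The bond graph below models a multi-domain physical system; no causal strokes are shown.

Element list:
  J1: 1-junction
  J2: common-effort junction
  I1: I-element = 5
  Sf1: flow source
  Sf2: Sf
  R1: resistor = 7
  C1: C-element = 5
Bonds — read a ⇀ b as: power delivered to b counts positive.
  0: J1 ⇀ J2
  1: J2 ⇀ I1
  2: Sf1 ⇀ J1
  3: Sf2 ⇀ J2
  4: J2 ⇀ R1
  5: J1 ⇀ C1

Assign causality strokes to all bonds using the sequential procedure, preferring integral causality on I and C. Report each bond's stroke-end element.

β0 stroke at J1
β1 stroke at I1
β2 stroke at Sf1
β3 stroke at Sf2
β4 stroke at J2
β5 stroke at J1

b2 →Sf1  (source Sf1 imposes f)
b3 →Sf2  (Sf2: flow source, stroke at near end)
b0 →J1  (J1: bond 2 brought flow, rest push out)
b5 →J1  (J1: bond 2 brought flow, rest push out)
b1 →I1  (I1 outputs flow p/I1)
b4 →J2  (closing 0-jn rule on J2)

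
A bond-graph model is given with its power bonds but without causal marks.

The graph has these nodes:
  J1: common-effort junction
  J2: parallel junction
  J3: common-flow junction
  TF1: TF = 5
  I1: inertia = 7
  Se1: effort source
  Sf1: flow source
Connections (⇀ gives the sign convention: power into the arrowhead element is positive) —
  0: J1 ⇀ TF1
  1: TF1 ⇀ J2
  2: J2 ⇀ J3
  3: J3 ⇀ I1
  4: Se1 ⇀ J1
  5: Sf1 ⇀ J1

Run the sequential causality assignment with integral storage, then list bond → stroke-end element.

β4 stroke at J1  (Se1: effort source, stroke at far end)
β5 stroke at Sf1  (Sf1: flow source, stroke at near end)
β0 stroke at TF1  (J1 effort already set via bond 4)
β1 stroke at J2  (TF TF1: opposite of bond 0)
β2 stroke at J3  (J2 effort already set via bond 1)
β3 stroke at I1  (J3: last free bond brings flow in)

b0 |TF1
b1 |J2
b2 |J3
b3 |I1
b4 |J1
b5 |Sf1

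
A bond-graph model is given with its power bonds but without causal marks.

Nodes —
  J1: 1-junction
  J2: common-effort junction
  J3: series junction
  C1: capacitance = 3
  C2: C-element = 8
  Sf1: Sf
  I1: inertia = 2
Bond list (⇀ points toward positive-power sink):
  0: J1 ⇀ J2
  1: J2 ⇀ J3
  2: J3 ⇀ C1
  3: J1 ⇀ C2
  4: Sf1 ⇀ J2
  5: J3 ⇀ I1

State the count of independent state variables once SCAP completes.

3  (C1, C2, I1 all integral)

#4 stroke→Sf1  (Sf1: flow source, stroke at near end)
#2 stroke→J3  (C1 integral (e out))
#3 stroke→J1  (prefer integral on C2)
#0 stroke→J2  (only one flow-in slot at J1)
#1 stroke→J3  (J2 effort already set via bond 0)
#5 stroke→I1  (J3 needs exactly one f-in)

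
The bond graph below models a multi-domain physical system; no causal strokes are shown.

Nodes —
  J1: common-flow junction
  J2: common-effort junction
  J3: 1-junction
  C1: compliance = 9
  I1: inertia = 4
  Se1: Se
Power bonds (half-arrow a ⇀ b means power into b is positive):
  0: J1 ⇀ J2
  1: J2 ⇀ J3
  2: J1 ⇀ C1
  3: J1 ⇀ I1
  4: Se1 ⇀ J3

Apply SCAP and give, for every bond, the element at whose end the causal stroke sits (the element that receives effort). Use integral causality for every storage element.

β4 →J3  (Se1 (Se) sets effort on bond)
β1 →J2  (only one flow-in slot at J3)
β0 →J1  (J2 effort already set via bond 1)
β2 →J1  (C1: C, integral causality)
β3 →I1  (closing 1-jn rule on J1)

bond 0 |J1
bond 1 |J2
bond 2 |J1
bond 3 |I1
bond 4 |J3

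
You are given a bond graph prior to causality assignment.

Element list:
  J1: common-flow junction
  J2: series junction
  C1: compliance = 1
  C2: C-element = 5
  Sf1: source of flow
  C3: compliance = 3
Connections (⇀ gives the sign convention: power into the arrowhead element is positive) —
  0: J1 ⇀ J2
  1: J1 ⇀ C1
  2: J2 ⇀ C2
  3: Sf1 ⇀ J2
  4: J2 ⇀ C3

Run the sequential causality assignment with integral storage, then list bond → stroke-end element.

b3 |Sf1  (source Sf1 imposes f)
b0 |J2  (J2: bond 3 brought flow, rest push out)
b2 |J2  (J2 flow already set via bond 3)
b4 |J2  (common-f at J2 fixed by 3)
b1 |J1  (common-f at J1 fixed by 0)

bond 0 stroke at J2
bond 1 stroke at J1
bond 2 stroke at J2
bond 3 stroke at Sf1
bond 4 stroke at J2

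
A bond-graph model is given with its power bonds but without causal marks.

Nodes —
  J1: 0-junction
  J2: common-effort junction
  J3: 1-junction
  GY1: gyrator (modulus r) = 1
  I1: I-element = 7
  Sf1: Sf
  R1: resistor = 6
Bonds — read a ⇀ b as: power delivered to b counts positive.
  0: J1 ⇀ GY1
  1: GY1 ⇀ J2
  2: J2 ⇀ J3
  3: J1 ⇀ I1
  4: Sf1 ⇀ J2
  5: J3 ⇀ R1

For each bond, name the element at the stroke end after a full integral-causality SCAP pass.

β4 stroke→Sf1  (Sf1 (Sf) sets flow on bond)
β3 stroke→I1  (prefer integral on I1)
β0 stroke→J1  (closing 0-jn rule on J1)
β1 stroke→J2  (GY1: gyrator matches bond 0)
β2 stroke→J3  (J2 effort already set via bond 1)
β5 stroke→R1  (only one flow-in slot at J3)

bond 0 |J1
bond 1 |J2
bond 2 |J3
bond 3 |I1
bond 4 |Sf1
bond 5 |R1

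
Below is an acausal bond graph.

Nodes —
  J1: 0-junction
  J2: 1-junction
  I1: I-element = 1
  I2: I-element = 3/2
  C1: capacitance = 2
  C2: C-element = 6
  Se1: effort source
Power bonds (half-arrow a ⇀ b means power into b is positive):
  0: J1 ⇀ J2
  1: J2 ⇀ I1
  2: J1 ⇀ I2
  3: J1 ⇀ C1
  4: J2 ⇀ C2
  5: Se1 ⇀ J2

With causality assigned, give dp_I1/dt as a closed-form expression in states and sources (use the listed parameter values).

b5 stroke→J2  (Se1: effort source, stroke at far end)
b1 stroke→I1  (I1 integral (f out))
b0 stroke→J2  (common-f at J2 fixed by 1)
b4 stroke→J2  (common-f at J2 fixed by 1)
b2 stroke→I2  (I2 integral (f out))
b3 stroke→J1  (J1 needs exactly one e-in)

dp_I1/dt = E_Se1 + q_C1/2 - q_C2/6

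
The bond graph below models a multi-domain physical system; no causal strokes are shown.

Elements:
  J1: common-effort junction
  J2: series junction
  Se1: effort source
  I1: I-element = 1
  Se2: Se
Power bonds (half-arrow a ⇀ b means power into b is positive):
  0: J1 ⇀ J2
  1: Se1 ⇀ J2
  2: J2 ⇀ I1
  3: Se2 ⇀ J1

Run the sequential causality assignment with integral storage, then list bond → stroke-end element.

#1 →J2  (Se1: effort source, stroke at far end)
#3 →J1  (Se2 fixes effort; stroke away)
#0 →J2  (J1: bond 3 brought effort, rest push out)
#2 →I1  (only one flow-in slot at J2)

#0 →J2
#1 →J2
#2 →I1
#3 →J1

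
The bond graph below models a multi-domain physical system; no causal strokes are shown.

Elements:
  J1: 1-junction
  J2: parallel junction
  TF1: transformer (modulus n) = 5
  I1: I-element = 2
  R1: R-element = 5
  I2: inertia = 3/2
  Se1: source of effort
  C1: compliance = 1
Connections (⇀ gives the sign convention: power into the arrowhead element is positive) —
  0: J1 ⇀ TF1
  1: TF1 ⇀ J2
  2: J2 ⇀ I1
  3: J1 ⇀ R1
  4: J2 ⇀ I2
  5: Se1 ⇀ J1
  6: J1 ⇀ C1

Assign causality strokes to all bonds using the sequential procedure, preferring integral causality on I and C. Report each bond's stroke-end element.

bond 0 stroke→TF1
bond 1 stroke→J2
bond 2 stroke→I1
bond 3 stroke→J1
bond 4 stroke→I2
bond 5 stroke→J1
bond 6 stroke→J1

β5 stroke at J1  (Se1 fixes effort; stroke away)
β2 stroke at I1  (I1: I, integral causality)
β4 stroke at I2  (I2 outputs flow p/I2)
β1 stroke at J2  (closing 0-jn rule on J2)
β0 stroke at TF1  (through TF1, causality passes straight; one stroke at TF1)
β3 stroke at J1  (J1 flow already set via bond 0)
β6 stroke at J1  (J1: bond 0 brought flow, rest push out)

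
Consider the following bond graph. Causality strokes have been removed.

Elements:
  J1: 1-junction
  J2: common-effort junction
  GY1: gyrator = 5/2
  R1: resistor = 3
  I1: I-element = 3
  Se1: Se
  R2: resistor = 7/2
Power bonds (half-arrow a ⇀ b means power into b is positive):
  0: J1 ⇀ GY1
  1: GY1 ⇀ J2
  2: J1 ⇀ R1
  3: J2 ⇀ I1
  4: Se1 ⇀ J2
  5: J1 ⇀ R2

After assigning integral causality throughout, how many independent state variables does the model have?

b4 stroke→J2  (Se1 fixes effort; stroke away)
b1 stroke→GY1  (J2 effort already set via bond 4)
b3 stroke→I1  (J2 effort already set via bond 4)
b0 stroke→GY1  (GY1: gyrator matches bond 1)
b2 stroke→J1  (J1 flow already set via bond 0)
b5 stroke→J1  (common-f at J1 fixed by 0)

1  (I1 all integral)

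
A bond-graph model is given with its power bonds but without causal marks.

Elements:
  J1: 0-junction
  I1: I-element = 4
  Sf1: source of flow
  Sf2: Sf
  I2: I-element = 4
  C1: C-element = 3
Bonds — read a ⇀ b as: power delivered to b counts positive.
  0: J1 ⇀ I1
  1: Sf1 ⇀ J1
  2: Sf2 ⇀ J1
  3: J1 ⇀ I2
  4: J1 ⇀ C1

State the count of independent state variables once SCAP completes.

3  (C1, I1, I2 all integral)

b1 |Sf1  (Sf1 fixes flow; stroke at Sf1)
b2 |Sf2  (Sf2 (Sf) sets flow on bond)
b0 |I1  (I1 integral (f out))
b3 |I2  (I2 outputs flow p/I2)
b4 |J1  (only one effort-in slot at J1)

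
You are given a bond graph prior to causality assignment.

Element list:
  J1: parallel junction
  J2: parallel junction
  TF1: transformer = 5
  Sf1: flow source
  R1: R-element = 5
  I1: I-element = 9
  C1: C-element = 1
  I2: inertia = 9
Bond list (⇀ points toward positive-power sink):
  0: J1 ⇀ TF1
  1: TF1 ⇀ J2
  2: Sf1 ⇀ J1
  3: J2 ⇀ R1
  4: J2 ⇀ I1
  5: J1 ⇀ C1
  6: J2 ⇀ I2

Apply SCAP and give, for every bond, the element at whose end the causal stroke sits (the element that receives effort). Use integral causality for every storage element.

b2 |Sf1  (Sf1 (Sf) sets flow on bond)
b4 |I1  (I1: I, integral causality)
b5 |J1  (prefer integral on C1)
b0 |TF1  (J1 effort already set via bond 5)
b1 |J2  (through TF1, causality passes straight; one stroke at TF1)
b3 |R1  (J2: bond 1 brought effort, rest push out)
b6 |I2  (J2: bond 1 brought effort, rest push out)

b0 →TF1
b1 →J2
b2 →Sf1
b3 →R1
b4 →I1
b5 →J1
b6 →I2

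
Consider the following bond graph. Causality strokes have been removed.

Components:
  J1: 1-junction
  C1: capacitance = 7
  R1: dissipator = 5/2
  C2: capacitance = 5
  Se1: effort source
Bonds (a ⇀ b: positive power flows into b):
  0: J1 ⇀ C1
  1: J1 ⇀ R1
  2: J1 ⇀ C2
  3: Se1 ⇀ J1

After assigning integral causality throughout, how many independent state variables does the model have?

2  (C1, C2 all integral)

bond 3 →J1  (source Se1 imposes e)
bond 0 →J1  (C1 outputs effort q/C1)
bond 2 →J1  (prefer integral on C2)
bond 1 →R1  (J1: last free bond brings flow in)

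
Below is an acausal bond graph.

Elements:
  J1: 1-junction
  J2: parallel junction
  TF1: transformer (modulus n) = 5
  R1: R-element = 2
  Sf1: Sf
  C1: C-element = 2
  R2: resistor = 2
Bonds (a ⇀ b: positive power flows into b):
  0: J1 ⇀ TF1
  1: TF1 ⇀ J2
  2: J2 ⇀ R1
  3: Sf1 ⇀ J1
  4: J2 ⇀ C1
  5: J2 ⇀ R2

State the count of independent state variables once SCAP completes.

1  (C1 all integral)

β3 stroke at Sf1  (Sf1: flow source, stroke at near end)
β0 stroke at J1  (1-jn J1 has f-setter on 3)
β1 stroke at TF1  (through TF1, causality passes straight; one stroke at TF1)
β4 stroke at J2  (C1 outputs effort q/C1)
β2 stroke at R1  (J2 effort already set via bond 4)
β5 stroke at R2  (common-e at J2 fixed by 4)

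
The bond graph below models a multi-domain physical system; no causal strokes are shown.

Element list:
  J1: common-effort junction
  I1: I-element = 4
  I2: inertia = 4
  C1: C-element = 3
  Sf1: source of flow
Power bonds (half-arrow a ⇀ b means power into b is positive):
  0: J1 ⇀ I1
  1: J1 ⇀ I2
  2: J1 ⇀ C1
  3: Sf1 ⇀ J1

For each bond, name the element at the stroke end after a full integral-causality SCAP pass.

#0 →I1
#1 →I2
#2 →J1
#3 →Sf1

bond 3 |Sf1  (Sf1 fixes flow; stroke at Sf1)
bond 0 |I1  (prefer integral on I1)
bond 1 |I2  (I2 outputs flow p/I2)
bond 2 |J1  (J1: last free bond brings effort in)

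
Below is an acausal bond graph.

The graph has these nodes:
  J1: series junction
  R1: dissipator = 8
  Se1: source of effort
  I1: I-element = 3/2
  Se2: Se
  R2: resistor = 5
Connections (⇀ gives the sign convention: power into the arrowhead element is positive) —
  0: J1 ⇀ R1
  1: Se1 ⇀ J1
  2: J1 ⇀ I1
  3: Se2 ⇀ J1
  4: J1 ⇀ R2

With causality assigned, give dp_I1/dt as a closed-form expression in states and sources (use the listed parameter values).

bond 1 |J1  (Se1 (Se) sets effort on bond)
bond 3 |J1  (Se2 fixes effort; stroke away)
bond 2 |I1  (I1 integral (f out))
bond 0 |J1  (J1 flow already set via bond 2)
bond 4 |J1  (J1: bond 2 brought flow, rest push out)

dp_I1/dt = E_Se1 + E_Se2 - 26*p_I1/3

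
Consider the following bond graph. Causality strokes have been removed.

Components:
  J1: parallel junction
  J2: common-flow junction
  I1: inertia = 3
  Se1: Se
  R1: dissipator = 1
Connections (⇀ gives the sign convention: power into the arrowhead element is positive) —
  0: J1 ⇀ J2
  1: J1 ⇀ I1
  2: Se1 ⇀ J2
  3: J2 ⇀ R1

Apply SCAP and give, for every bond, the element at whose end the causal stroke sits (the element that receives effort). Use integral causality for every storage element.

b2 stroke→J2  (source Se1 imposes e)
b1 stroke→I1  (I1 integral (f out))
b0 stroke→J1  (J1: last free bond brings effort in)
b3 stroke→J2  (J2: bond 0 brought flow, rest push out)

β0 →J1
β1 →I1
β2 →J2
β3 →J2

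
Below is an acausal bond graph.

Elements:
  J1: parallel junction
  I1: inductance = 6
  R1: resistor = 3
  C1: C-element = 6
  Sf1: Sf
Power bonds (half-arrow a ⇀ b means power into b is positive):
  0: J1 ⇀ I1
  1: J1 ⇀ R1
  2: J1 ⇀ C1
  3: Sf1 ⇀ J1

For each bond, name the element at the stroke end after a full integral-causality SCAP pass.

β3 |Sf1  (Sf1 (Sf) sets flow on bond)
β0 |I1  (prefer integral on I1)
β2 |J1  (C1: C, integral causality)
β1 |R1  (0-jn J1 has e-setter on 2)

bond 0 stroke at I1
bond 1 stroke at R1
bond 2 stroke at J1
bond 3 stroke at Sf1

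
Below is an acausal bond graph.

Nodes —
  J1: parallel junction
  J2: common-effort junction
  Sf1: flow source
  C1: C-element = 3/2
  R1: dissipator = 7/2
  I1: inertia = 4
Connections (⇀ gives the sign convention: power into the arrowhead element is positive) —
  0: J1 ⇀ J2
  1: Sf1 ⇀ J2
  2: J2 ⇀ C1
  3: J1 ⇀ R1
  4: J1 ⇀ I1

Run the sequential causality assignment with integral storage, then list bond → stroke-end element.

#0 stroke at J1
#1 stroke at Sf1
#2 stroke at J2
#3 stroke at R1
#4 stroke at I1

b1 stroke→Sf1  (Sf1 (Sf) sets flow on bond)
b2 stroke→J2  (prefer integral on C1)
b0 stroke→J1  (J2: bond 2 brought effort, rest push out)
b3 stroke→R1  (common-e at J1 fixed by 0)
b4 stroke→I1  (common-e at J1 fixed by 0)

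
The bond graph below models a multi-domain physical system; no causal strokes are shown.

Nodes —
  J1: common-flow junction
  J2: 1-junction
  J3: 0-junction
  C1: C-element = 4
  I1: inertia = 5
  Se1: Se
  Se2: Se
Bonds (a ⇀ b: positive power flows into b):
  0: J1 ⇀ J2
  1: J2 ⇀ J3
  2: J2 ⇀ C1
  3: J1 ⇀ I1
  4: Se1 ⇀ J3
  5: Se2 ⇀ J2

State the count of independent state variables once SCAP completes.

2  (C1, I1 all integral)

#4 →J3  (Se1 fixes effort; stroke away)
#5 →J2  (Se2 fixes effort; stroke away)
#1 →J2  (J3 effort already set via bond 4)
#2 →J2  (C1: C, integral causality)
#0 →J1  (J2 needs exactly one f-in)
#3 →I1  (J1 needs exactly one f-in)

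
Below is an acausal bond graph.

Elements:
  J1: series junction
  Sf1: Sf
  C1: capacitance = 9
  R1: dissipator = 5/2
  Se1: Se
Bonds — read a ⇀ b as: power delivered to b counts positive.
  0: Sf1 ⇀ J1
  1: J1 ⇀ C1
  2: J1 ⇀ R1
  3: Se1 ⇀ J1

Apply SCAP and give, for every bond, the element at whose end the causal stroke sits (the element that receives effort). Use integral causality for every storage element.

β0 stroke→Sf1
β1 stroke→J1
β2 stroke→J1
β3 stroke→J1

#0 stroke at Sf1  (Sf1 (Sf) sets flow on bond)
#3 stroke at J1  (source Se1 imposes e)
#1 stroke at J1  (1-jn J1 has f-setter on 0)
#2 stroke at J1  (1-jn J1 has f-setter on 0)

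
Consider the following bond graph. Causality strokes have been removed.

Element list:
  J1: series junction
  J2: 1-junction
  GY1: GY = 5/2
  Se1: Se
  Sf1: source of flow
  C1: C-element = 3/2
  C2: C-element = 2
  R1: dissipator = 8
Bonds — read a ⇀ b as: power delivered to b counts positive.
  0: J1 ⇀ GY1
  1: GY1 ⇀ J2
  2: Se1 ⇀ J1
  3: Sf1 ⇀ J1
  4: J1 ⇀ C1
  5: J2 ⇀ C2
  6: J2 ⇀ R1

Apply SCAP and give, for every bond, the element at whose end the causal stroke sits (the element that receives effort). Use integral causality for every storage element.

bond 2 stroke at J1  (source Se1 imposes e)
bond 3 stroke at Sf1  (Sf1 (Sf) sets flow on bond)
bond 0 stroke at J1  (J1: bond 3 brought flow, rest push out)
bond 4 stroke at J1  (J1 flow already set via bond 3)
bond 1 stroke at J2  (GY1 both-in/both-out from 0)
bond 5 stroke at J2  (C2 outputs effort q/C2)
bond 6 stroke at R1  (closing 1-jn rule on J2)

β0 stroke at J1
β1 stroke at J2
β2 stroke at J1
β3 stroke at Sf1
β4 stroke at J1
β5 stroke at J2
β6 stroke at R1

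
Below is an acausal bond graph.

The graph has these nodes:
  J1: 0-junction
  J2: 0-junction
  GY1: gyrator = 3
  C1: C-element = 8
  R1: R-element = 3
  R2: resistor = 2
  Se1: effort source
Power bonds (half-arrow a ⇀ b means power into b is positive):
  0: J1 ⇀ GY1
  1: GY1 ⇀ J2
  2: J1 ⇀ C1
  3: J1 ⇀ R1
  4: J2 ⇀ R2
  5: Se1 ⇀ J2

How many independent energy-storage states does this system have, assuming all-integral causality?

1  (C1 all integral)

bond 5 stroke→J2  (Se1 fixes effort; stroke away)
bond 1 stroke→GY1  (J2 effort already set via bond 5)
bond 4 stroke→R2  (0-jn J2 has e-setter on 5)
bond 0 stroke→GY1  (GY1 both-in/both-out from 1)
bond 2 stroke→J1  (prefer integral on C1)
bond 3 stroke→R1  (0-jn J1 has e-setter on 2)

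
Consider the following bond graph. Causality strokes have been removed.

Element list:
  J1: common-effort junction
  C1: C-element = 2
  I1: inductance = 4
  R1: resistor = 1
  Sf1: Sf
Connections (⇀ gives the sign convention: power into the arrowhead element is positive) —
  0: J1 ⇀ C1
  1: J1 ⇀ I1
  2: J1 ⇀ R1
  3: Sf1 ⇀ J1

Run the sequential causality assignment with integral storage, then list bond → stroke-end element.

#3 |Sf1  (Sf1: flow source, stroke at near end)
#0 |J1  (C1 outputs effort q/C1)
#1 |I1  (common-e at J1 fixed by 0)
#2 |R1  (J1 effort already set via bond 0)

bond 0 |J1
bond 1 |I1
bond 2 |R1
bond 3 |Sf1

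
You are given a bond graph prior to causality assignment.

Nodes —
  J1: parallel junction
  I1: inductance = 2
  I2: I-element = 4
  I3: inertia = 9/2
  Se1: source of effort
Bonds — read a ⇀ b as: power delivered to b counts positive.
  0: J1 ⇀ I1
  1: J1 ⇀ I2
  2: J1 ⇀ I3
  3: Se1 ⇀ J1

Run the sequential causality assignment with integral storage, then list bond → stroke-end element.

b0 stroke→I1
b1 stroke→I2
b2 stroke→I3
b3 stroke→J1

b3 |J1  (Se1 fixes effort; stroke away)
b0 |I1  (common-e at J1 fixed by 3)
b1 |I2  (J1 effort already set via bond 3)
b2 |I3  (J1 effort already set via bond 3)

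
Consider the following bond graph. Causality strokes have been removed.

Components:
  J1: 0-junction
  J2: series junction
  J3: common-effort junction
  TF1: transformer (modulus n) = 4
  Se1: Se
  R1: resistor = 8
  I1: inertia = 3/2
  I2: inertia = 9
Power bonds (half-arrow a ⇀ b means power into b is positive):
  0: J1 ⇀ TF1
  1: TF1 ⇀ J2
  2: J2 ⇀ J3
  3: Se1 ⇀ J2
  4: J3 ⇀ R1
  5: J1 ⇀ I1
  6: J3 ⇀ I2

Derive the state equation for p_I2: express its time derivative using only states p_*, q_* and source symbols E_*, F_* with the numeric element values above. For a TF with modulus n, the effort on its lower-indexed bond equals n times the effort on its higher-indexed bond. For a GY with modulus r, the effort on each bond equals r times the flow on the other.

dp_I2/dt = -64*p_I1/3 - 8*p_I2/9

b3 |J2  (Se1 (Se) sets effort on bond)
b5 |I1  (I1 outputs flow p/I1)
b0 |J1  (J1: last free bond brings effort in)
b1 |TF1  (TF1 one-in-one-out from 0)
b2 |J2  (1-jn J2 has f-setter on 1)
b6 |I2  (prefer integral on I2)
b4 |J3  (only one effort-in slot at J3)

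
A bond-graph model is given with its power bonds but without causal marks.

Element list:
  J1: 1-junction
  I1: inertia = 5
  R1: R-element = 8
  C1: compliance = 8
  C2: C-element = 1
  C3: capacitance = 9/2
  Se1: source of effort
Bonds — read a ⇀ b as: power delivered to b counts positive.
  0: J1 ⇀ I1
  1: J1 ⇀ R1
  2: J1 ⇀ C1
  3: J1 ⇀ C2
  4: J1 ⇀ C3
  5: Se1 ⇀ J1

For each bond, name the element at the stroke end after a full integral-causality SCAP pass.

#5 stroke→J1  (source Se1 imposes e)
#0 stroke→I1  (prefer integral on I1)
#1 stroke→J1  (common-f at J1 fixed by 0)
#2 stroke→J1  (J1: bond 0 brought flow, rest push out)
#3 stroke→J1  (J1: bond 0 brought flow, rest push out)
#4 stroke→J1  (1-jn J1 has f-setter on 0)

β0 stroke→I1
β1 stroke→J1
β2 stroke→J1
β3 stroke→J1
β4 stroke→J1
β5 stroke→J1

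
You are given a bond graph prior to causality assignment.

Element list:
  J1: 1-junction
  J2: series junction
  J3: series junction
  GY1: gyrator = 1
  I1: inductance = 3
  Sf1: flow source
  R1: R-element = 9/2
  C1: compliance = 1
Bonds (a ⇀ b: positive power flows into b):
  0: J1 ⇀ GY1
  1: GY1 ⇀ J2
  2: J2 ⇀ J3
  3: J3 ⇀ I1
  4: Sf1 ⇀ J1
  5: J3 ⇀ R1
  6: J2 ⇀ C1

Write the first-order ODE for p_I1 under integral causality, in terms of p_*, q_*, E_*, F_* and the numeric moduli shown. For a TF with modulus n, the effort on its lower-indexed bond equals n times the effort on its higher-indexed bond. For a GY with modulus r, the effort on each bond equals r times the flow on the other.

dp_I1/dt = F_Sf1 - 3*p_I1/2 - q_C1

#4 stroke→Sf1  (source Sf1 imposes f)
#0 stroke→J1  (J1 flow already set via bond 4)
#1 stroke→J2  (GY1 both-in/both-out from 0)
#3 stroke→I1  (I1 integral (f out))
#2 stroke→J3  (J3 flow already set via bond 3)
#5 stroke→J3  (common-f at J3 fixed by 3)
#6 stroke→J2  (J2: bond 2 brought flow, rest push out)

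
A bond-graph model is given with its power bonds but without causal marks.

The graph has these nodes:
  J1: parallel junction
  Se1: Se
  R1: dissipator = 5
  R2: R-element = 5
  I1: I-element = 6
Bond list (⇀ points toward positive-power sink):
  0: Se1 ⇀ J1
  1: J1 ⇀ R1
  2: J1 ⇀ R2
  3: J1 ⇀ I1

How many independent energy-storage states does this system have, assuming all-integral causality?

1  (I1 all integral)

#0 stroke at J1  (Se1: effort source, stroke at far end)
#1 stroke at R1  (J1: bond 0 brought effort, rest push out)
#2 stroke at R2  (J1: bond 0 brought effort, rest push out)
#3 stroke at I1  (J1: bond 0 brought effort, rest push out)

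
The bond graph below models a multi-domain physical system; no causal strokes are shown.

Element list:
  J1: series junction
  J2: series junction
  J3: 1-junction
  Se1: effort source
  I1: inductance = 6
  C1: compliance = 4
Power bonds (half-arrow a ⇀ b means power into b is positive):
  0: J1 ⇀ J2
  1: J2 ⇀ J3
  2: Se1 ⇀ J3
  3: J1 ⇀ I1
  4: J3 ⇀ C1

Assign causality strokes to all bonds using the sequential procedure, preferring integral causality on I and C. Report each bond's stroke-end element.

b2 |J3  (Se1 (Se) sets effort on bond)
b3 |I1  (I1 outputs flow p/I1)
b0 |J1  (common-f at J1 fixed by 3)
b1 |J2  (J2: bond 0 brought flow, rest push out)
b4 |J3  (common-f at J3 fixed by 1)

#0 →J1
#1 →J2
#2 →J3
#3 →I1
#4 →J3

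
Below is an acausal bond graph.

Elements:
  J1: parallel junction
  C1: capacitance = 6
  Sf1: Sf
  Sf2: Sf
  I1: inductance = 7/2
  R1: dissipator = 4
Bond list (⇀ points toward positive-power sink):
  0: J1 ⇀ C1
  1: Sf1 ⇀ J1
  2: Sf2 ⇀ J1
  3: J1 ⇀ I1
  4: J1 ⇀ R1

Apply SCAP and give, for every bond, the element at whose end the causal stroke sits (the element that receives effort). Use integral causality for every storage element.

β1 |Sf1  (Sf1: flow source, stroke at near end)
β2 |Sf2  (Sf2: flow source, stroke at near end)
β0 |J1  (C1 integral (e out))
β3 |I1  (J1: bond 0 brought effort, rest push out)
β4 |R1  (0-jn J1 has e-setter on 0)

#0 stroke at J1
#1 stroke at Sf1
#2 stroke at Sf2
#3 stroke at I1
#4 stroke at R1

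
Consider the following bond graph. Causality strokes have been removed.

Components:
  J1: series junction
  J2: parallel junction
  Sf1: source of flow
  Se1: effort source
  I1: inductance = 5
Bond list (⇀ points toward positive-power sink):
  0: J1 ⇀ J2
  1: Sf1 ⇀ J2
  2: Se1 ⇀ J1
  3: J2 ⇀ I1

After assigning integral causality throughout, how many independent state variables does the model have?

1  (I1 all integral)

#1 →Sf1  (Sf1: flow source, stroke at near end)
#2 →J1  (Se1 (Se) sets effort on bond)
#0 →J2  (closing 1-jn rule on J1)
#3 →I1  (common-e at J2 fixed by 0)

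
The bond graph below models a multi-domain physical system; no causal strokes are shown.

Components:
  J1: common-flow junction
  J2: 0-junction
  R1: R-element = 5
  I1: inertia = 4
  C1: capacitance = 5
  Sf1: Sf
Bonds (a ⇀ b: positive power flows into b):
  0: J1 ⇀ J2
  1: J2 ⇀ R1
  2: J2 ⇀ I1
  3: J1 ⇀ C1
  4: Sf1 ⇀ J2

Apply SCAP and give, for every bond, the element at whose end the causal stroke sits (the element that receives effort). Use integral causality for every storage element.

#4 stroke→Sf1  (source Sf1 imposes f)
#2 stroke→I1  (I1 integral (f out))
#3 stroke→J1  (C1: C, integral causality)
#0 stroke→J2  (J1 needs exactly one f-in)
#1 stroke→R1  (J2 effort already set via bond 0)

#0 stroke→J2
#1 stroke→R1
#2 stroke→I1
#3 stroke→J1
#4 stroke→Sf1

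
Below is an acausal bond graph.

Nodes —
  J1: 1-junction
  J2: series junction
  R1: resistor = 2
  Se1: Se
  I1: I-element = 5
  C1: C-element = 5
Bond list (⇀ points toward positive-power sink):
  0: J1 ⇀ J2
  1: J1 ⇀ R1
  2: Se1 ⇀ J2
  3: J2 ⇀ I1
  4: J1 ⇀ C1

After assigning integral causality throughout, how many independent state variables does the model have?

2  (C1, I1 all integral)

#2 stroke→J2  (Se1 (Se) sets effort on bond)
#3 stroke→I1  (I1: I, integral causality)
#0 stroke→J2  (J2 flow already set via bond 3)
#1 stroke→J1  (J1: bond 0 brought flow, rest push out)
#4 stroke→J1  (common-f at J1 fixed by 0)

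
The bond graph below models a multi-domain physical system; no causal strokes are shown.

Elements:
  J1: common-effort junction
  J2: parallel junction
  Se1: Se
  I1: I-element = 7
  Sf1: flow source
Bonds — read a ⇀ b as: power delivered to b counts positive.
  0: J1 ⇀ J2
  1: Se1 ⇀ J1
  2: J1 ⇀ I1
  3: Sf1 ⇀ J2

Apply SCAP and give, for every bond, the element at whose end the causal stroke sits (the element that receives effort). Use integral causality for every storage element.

b0 stroke→J2
b1 stroke→J1
b2 stroke→I1
b3 stroke→Sf1

b1 stroke→J1  (Se1 (Se) sets effort on bond)
b3 stroke→Sf1  (Sf1 fixes flow; stroke at Sf1)
b0 stroke→J2  (0-jn J1 has e-setter on 1)
b2 stroke→I1  (J1 effort already set via bond 1)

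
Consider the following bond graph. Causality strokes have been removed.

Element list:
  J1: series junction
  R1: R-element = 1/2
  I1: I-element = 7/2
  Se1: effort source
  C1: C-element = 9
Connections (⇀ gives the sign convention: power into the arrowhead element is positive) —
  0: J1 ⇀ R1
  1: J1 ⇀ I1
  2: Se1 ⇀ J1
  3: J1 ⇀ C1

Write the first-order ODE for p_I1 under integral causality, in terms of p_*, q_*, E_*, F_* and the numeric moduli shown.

bond 2 |J1  (Se1 fixes effort; stroke away)
bond 1 |I1  (I1 integral (f out))
bond 0 |J1  (common-f at J1 fixed by 1)
bond 3 |J1  (1-jn J1 has f-setter on 1)

dp_I1/dt = E_Se1 - p_I1/7 - q_C1/9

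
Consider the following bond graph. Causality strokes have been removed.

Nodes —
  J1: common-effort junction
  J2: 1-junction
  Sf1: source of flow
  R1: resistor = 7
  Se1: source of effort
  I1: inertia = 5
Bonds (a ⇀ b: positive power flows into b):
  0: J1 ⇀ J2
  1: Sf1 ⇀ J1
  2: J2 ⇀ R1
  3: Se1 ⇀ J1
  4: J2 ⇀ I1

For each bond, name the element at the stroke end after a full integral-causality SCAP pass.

bond 0 stroke→J2
bond 1 stroke→Sf1
bond 2 stroke→J2
bond 3 stroke→J1
bond 4 stroke→I1

b1 |Sf1  (source Sf1 imposes f)
b3 |J1  (source Se1 imposes e)
b0 |J2  (common-e at J1 fixed by 3)
b4 |I1  (I1 outputs flow p/I1)
b2 |J2  (common-f at J2 fixed by 4)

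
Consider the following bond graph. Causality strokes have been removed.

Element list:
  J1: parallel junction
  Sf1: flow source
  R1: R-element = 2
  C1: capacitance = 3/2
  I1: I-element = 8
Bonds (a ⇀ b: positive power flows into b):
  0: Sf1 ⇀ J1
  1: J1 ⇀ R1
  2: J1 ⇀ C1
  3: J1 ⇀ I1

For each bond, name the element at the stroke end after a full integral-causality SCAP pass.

#0 stroke at Sf1
#1 stroke at R1
#2 stroke at J1
#3 stroke at I1

β0 |Sf1  (Sf1 (Sf) sets flow on bond)
β2 |J1  (C1 outputs effort q/C1)
β1 |R1  (0-jn J1 has e-setter on 2)
β3 |I1  (0-jn J1 has e-setter on 2)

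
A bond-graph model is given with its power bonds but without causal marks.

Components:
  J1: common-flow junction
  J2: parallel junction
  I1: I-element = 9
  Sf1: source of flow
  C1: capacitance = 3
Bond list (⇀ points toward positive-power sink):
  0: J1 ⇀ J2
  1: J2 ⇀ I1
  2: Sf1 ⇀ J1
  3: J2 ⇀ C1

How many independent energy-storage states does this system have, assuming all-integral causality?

2  (C1, I1 all integral)

#2 |Sf1  (source Sf1 imposes f)
#0 |J1  (common-f at J1 fixed by 2)
#1 |I1  (I1 outputs flow p/I1)
#3 |J2  (only one effort-in slot at J2)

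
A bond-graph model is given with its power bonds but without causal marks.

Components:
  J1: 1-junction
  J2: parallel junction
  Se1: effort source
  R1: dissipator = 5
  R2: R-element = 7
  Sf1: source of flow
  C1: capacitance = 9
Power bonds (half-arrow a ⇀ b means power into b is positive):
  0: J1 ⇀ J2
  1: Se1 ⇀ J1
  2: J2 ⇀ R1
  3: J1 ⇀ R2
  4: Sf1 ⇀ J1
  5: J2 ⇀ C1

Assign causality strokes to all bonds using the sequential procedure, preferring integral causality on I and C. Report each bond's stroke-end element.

bond 0 →J1
bond 1 →J1
bond 2 →R1
bond 3 →J1
bond 4 →Sf1
bond 5 →J2

#1 stroke at J1  (Se1 (Se) sets effort on bond)
#4 stroke at Sf1  (Sf1 (Sf) sets flow on bond)
#0 stroke at J1  (common-f at J1 fixed by 4)
#3 stroke at J1  (J1: bond 4 brought flow, rest push out)
#5 stroke at J2  (prefer integral on C1)
#2 stroke at R1  (0-jn J2 has e-setter on 5)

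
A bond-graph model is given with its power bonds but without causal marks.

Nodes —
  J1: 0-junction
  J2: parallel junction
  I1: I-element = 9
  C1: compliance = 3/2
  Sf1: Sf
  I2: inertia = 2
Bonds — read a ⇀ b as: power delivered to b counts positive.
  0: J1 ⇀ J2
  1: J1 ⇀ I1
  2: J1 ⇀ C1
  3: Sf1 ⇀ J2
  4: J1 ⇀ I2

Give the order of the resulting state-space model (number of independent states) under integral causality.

3  (C1, I1, I2 all integral)

#3 stroke at Sf1  (Sf1: flow source, stroke at near end)
#0 stroke at J2  (closing 0-jn rule on J2)
#1 stroke at I1  (prefer integral on I1)
#2 stroke at J1  (C1 integral (e out))
#4 stroke at I2  (common-e at J1 fixed by 2)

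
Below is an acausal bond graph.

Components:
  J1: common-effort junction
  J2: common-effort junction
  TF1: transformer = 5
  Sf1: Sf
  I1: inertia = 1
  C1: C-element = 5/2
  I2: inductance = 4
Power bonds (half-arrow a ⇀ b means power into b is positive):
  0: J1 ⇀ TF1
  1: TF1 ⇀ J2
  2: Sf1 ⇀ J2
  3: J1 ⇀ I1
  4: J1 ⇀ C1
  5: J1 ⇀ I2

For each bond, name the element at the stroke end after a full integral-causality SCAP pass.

bond 0 →TF1
bond 1 →J2
bond 2 →Sf1
bond 3 →I1
bond 4 →J1
bond 5 →I2

bond 2 →Sf1  (Sf1: flow source, stroke at near end)
bond 1 →J2  (J2 needs exactly one e-in)
bond 0 →TF1  (through TF1, causality passes straight; one stroke at TF1)
bond 3 →I1  (I1: I, integral causality)
bond 4 →J1  (C1 outputs effort q/C1)
bond 5 →I2  (common-e at J1 fixed by 4)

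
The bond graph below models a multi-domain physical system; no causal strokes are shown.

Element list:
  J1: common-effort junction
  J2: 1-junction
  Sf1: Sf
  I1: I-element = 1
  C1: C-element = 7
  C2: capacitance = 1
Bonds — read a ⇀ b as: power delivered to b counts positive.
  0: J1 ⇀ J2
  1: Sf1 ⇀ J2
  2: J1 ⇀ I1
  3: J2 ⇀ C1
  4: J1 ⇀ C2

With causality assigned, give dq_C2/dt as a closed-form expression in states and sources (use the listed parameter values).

bond 1 stroke at Sf1  (Sf1: flow source, stroke at near end)
bond 0 stroke at J2  (1-jn J2 has f-setter on 1)
bond 3 stroke at J2  (common-f at J2 fixed by 1)
bond 2 stroke at I1  (I1 outputs flow p/I1)
bond 4 stroke at J1  (closing 0-jn rule on J1)

dq_C2/dt = -F_Sf1 - p_I1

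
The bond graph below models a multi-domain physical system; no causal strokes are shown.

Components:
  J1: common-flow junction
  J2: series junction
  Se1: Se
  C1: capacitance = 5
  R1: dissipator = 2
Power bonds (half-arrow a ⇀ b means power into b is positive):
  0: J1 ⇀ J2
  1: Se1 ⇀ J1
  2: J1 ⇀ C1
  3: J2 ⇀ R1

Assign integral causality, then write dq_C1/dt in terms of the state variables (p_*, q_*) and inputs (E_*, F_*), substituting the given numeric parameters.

b1 stroke→J1  (Se1 fixes effort; stroke away)
b2 stroke→J1  (C1: C, integral causality)
b0 stroke→J2  (closing 1-jn rule on J1)
b3 stroke→R1  (J2: last free bond brings flow in)

dq_C1/dt = E_Se1/2 - q_C1/10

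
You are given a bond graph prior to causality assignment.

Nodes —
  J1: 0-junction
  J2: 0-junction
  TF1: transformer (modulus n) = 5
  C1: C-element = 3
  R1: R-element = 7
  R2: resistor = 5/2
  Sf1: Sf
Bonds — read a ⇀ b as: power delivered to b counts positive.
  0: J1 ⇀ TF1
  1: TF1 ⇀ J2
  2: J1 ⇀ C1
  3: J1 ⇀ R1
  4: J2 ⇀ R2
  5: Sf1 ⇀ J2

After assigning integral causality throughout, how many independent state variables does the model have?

#5 |Sf1  (source Sf1 imposes f)
#2 |J1  (C1 outputs effort q/C1)
#0 |TF1  (common-e at J1 fixed by 2)
#3 |R1  (J1 effort already set via bond 2)
#1 |J2  (TF1: transformer flips bond 0)
#4 |R2  (J2: bond 1 brought effort, rest push out)

1  (C1 all integral)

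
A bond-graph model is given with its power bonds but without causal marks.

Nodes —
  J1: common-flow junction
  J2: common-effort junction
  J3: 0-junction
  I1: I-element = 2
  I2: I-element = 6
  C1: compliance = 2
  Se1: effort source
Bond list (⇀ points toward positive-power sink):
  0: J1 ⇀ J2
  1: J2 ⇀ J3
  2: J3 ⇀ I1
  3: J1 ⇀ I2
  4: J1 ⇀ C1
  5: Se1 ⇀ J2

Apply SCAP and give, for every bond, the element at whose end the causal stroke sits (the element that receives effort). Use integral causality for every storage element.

b0 stroke at J1
b1 stroke at J3
b2 stroke at I1
b3 stroke at I2
b4 stroke at J1
b5 stroke at J2

bond 5 stroke→J2  (source Se1 imposes e)
bond 0 stroke→J1  (common-e at J2 fixed by 5)
bond 1 stroke→J3  (0-jn J2 has e-setter on 5)
bond 2 stroke→I1  (common-e at J3 fixed by 1)
bond 3 stroke→I2  (I2: I, integral causality)
bond 4 stroke→J1  (J1 flow already set via bond 3)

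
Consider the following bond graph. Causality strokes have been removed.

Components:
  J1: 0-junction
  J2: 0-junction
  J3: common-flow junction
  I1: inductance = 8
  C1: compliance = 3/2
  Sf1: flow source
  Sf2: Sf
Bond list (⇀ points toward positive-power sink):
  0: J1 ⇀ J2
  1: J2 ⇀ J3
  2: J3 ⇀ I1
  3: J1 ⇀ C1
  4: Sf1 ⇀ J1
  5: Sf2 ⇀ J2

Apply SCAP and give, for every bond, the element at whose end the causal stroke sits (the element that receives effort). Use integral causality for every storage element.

#4 stroke at Sf1  (Sf1: flow source, stroke at near end)
#5 stroke at Sf2  (Sf2: flow source, stroke at near end)
#2 stroke at I1  (prefer integral on I1)
#1 stroke at J3  (J3: bond 2 brought flow, rest push out)
#0 stroke at J2  (J2 needs exactly one e-in)
#3 stroke at J1  (closing 0-jn rule on J1)

b0 →J2
b1 →J3
b2 →I1
b3 →J1
b4 →Sf1
b5 →Sf2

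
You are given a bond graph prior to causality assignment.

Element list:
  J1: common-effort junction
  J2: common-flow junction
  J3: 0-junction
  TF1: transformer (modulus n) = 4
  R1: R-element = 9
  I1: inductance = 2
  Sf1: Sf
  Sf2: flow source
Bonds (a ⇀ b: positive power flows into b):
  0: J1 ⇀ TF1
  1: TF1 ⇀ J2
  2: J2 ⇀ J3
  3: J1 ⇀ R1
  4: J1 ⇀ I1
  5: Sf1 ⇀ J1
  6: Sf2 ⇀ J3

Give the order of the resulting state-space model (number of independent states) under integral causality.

1  (I1 all integral)

β5 stroke at Sf1  (Sf1 fixes flow; stroke at Sf1)
β6 stroke at Sf2  (Sf2 fixes flow; stroke at Sf2)
β2 stroke at J3  (only one effort-in slot at J3)
β1 stroke at J2  (J2 flow already set via bond 2)
β0 stroke at TF1  (TF1: transformer flips bond 1)
β4 stroke at I1  (prefer integral on I1)
β3 stroke at J1  (J1 needs exactly one e-in)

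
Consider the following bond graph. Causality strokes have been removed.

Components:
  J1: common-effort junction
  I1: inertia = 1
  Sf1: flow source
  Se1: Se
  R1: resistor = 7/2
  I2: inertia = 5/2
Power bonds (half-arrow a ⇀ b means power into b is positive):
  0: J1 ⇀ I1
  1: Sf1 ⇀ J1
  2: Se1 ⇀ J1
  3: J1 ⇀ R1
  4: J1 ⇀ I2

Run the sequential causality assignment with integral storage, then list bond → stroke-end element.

b1 stroke at Sf1  (Sf1 fixes flow; stroke at Sf1)
b2 stroke at J1  (source Se1 imposes e)
b0 stroke at I1  (J1 effort already set via bond 2)
b3 stroke at R1  (common-e at J1 fixed by 2)
b4 stroke at I2  (J1: bond 2 brought effort, rest push out)

b0 stroke at I1
b1 stroke at Sf1
b2 stroke at J1
b3 stroke at R1
b4 stroke at I2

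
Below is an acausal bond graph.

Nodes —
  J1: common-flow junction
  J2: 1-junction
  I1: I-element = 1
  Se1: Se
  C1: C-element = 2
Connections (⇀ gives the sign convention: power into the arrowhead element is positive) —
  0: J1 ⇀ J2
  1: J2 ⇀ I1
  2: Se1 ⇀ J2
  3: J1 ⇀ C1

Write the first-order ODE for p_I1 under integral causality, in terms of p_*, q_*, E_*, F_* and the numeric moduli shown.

b2 →J2  (Se1 fixes effort; stroke away)
b1 →I1  (I1 integral (f out))
b0 →J2  (J2: bond 1 brought flow, rest push out)
b3 →J1  (J1: bond 0 brought flow, rest push out)

dp_I1/dt = E_Se1 - q_C1/2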